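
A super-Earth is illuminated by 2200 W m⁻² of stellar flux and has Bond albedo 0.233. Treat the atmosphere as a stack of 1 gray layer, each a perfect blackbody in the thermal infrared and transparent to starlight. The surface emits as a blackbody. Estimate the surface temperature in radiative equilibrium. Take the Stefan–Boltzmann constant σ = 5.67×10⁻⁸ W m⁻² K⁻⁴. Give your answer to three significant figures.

349 K

The effective emission temperature is T_e = [S(1−α)/(4σ)]^¼ = 293.7 K.
With N = 1 opaque layers, T_s = (N+1)^(1/4)·T_e = 2^(1/4)·293.7 = 349.3 K.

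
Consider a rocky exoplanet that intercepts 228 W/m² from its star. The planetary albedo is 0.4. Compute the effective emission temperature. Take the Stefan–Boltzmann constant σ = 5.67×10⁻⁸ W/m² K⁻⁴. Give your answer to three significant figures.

157 K

Averaging over the sphere, the absorbed flux is S(1−α)/4 = 34.20 W/m².
Balancing against σT⁴: T = (34.20/5.67×10⁻⁸)^(1/4) = 156.7 K.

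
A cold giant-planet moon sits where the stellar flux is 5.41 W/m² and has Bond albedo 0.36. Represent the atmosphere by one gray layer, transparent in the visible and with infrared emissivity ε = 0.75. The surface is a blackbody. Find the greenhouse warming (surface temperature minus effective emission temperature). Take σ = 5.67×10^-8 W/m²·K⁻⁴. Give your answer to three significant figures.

7.79 K

At the top of the atmosphere, σT_e⁴ = S(1−α)/4 = 0.8656 W/m², giving T_e = 62.51 K.
The surface balance (absorbed SW + ε·downward IR = σT_s⁴) with T_a⁴ = T_s⁴/2 reduces to T_s = T_e·[2/(2−ε)]^¼ = 70.30 K.
T_s − T_e = 70.30 − 62.51 = 7.794 K.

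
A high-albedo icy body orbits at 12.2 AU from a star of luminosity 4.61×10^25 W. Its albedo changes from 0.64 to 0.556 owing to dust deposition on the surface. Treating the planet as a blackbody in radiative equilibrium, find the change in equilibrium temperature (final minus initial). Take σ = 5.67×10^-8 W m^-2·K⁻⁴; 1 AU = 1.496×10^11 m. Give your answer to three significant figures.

1.96 K

d = 12.2 × 1.496×10^11 m = 1.825×10^12 m.
Spreading L over a sphere of radius d: S = 4.61×10^25/(4π·1.83×10^12²) = 1.101 W m^-2.
Before: T₁ = [1.101·0.36/(4σ)]^(1/4) = 36.36 K.
With α = 0.556, T₂ = 38.32 K.
ΔT = T₂ − T₁ = 1.957 K.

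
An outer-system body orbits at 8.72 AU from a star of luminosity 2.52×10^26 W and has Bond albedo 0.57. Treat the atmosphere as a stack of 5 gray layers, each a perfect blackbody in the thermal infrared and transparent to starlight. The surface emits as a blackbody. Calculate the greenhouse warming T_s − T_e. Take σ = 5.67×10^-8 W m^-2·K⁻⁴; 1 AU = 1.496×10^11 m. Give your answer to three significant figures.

38.9 kelvin

Orbital distance: d = 8.72 AU = 1.305×10^12 m.
Flux at the orbit: S = L/(4πd²) = 2.52×10^26/(4π·(1.30×10^12)²) = 11.78 W m^-2.
The effective emission temperature is T_e = [S(1−α)/(4σ)]^¼ = 68.75 K.
Surface: T_s = (6)^¼·T_e = 107.6 K.
So the greenhouse effect raises the surface by 107.6 − 68.75 = 38.85 K.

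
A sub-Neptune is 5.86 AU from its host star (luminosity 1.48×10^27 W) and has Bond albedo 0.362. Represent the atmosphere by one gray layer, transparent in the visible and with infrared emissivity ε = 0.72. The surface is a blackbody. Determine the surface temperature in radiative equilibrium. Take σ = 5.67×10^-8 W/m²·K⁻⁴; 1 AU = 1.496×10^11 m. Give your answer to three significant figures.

161 kelvin

d = 5.86 × 1.496×10^11 m = 8.767×10^11 m.
S = L/(4πd²) = 153.2 W/m².
Effective emission temperature (TOA balance): σT_e⁴ = S(1−α)/4 = 24.44 W/m² → T_e = 144.1 K.
For a single slab of emissivity ε, T_s⁴ = 2T_e⁴/(2−ε); thus T_s = 144.1·(1.562)^(1/4) = 161.1 K.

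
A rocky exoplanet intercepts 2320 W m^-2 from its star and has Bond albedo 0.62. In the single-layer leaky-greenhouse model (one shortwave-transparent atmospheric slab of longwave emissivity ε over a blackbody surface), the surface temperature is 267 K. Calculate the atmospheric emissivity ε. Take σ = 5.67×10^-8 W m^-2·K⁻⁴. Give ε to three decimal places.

0.470

Effective temperature: T_e = [S(1−α)/(4σ)]^(1/4) = 249.7 K.
T_s⁴ = T_e⁴·2/(2−ε) → ε = 2 − 2(T_e/T_s)⁴ = 2 − 2·(249.7/267)⁴ = 0.4703.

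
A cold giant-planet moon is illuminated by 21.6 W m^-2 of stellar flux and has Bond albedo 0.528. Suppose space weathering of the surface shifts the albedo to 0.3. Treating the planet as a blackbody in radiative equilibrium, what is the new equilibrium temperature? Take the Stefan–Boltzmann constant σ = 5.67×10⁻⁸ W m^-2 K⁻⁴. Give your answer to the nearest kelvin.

With the new albedo, S(1−α₂)/4 = 3.780 W m^-2, so T₂ = 90.36 K.

90 K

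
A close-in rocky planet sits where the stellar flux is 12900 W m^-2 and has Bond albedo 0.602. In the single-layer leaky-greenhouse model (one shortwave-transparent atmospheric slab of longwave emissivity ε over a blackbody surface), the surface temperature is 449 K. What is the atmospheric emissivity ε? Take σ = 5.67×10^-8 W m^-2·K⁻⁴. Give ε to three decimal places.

0.886

TOA balance gives T_e = 387.9 K.
Since (2−ε)/2 = (T_e/T_s)⁴ = 0.5570, ε = 0.8860.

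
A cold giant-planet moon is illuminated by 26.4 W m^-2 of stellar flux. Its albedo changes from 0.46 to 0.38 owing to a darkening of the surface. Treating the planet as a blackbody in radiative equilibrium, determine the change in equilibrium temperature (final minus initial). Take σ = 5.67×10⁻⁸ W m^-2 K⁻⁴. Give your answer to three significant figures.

3.13 K

Initial: T₁ = [S(1−0.46)/(4σ)]^(1/4) = 89.04 K.
With α = 0.38, T₂ = 92.17 K.
ΔT = T₂ − T₁ = 3.129 K.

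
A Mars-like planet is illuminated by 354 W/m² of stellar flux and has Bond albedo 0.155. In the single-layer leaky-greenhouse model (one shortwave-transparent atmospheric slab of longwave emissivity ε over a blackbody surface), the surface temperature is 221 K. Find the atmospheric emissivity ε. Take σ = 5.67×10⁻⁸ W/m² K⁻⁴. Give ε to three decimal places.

Effective temperature: T_e = [S(1−α)/(4σ)]^(1/4) = 190.6 K.
T_s⁴ = T_e⁴·2/(2−ε) → ε = 2 − 2(T_e/T_s)⁴ = 2 − 2·(190.6/221)⁴ = 0.8942.

0.894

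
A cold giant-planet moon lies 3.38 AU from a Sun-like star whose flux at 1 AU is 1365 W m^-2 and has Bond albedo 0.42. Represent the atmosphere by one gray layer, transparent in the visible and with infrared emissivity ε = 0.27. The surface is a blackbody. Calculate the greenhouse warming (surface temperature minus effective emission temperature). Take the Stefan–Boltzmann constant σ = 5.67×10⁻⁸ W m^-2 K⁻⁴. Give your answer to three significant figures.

4.88 kelvin

Irradiance scales as 1/d², so S = 1365 W m^-2 × (1/3.38)² = 119.5 W m^-2.
Effective emission temperature (TOA balance): σT_e⁴ = S(1−α)/4 = 17.32 W m^-2 → T_e = 132.2 K.
For a single slab of emissivity ε, T_s⁴ = 2T_e⁴/(2−ε); thus T_s = 132.2·(1.156)^(1/4) = 137.1 K.
The atmosphere warms the surface by 4.881 K.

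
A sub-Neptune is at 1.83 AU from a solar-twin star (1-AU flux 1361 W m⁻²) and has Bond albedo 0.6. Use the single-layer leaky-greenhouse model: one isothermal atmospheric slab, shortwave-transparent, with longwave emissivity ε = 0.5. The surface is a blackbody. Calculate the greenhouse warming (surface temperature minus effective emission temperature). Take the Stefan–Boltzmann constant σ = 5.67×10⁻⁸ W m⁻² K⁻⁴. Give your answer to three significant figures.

By the inverse-square law, S = 1361/1.83² = 406.4 W m⁻².
Effective emission temperature (TOA balance): σT_e⁴ = S(1−α)/4 = 40.64 W m⁻² → T_e = 163.6 K.
For a single slab of emissivity ε, T_s⁴ = 2T_e⁴/(2−ε); thus T_s = 163.6·(1.333)^(1/4) = 175.8 K.
The atmosphere warms the surface by 12.20 K.

12.2 K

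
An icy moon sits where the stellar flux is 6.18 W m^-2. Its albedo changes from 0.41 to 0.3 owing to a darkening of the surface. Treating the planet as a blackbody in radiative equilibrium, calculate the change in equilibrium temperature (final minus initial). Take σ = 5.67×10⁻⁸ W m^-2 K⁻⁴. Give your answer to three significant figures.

2.76 K

Initial: T₁ = [S(1−0.41)/(4σ)]^(1/4) = 63.32 K.
After:  T₂ = [6.180·0.7/(4σ)]^(1/4) = 66.09 K.
ΔT = T₂ − T₁ = 2.765 K.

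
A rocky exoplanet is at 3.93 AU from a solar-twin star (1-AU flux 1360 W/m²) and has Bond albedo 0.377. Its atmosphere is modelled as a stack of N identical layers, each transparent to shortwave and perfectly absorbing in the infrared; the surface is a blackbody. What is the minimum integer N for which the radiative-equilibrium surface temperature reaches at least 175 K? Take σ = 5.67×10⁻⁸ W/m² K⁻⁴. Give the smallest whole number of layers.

Flux at the orbit: S = 1360/(3.93)² = 88.05 W/m².
OLR = S(1−α)/4 = 13.71 W/m²; the top layer radiates at T_e = 124.7 K.
T_s = (N+1)^(1/4)·T_e ≥ 175 K requires N+1 ≥ (T_s/T_e)⁴ = (175/124.7)⁴ = 3.878.
The minimum whole number is N = 3.

3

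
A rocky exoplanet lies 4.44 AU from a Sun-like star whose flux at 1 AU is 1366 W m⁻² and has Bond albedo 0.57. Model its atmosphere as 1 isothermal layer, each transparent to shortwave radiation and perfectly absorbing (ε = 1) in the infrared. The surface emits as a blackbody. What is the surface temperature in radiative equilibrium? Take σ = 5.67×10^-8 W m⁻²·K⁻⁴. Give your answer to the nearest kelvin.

127 kelvin

By the inverse-square law, S = 1366/4.44² = 69.29 W m⁻².
OLR = S(1−α)/4 = 7.449 W m⁻²; the top layer radiates at T_e = 107.1 K.
With N = 1 opaque layers, T_s = (N+1)^(1/4)·T_e = 2^(1/4)·107.1 = 127.3 K.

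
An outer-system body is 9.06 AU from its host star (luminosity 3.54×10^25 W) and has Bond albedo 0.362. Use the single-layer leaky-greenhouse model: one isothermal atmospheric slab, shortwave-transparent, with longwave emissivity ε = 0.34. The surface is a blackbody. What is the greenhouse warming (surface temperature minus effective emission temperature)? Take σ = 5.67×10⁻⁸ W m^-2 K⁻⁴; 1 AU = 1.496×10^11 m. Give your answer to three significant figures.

d = 9.06 × 1.496×10^11 m = 1.355×10^12 m.
S = L/(4πd²) = 1.533 W m^-2.
Effective emission temperature (TOA balance): σT_e⁴ = S(1−α)/4 = 0.2446 W m^-2 → T_e = 45.57 K.
Surface balance with a leaky layer gives σT_s⁴ = σT_e⁴·2/(2−ε), so T_s = T_e·[2/(2−0.34)]^(1/4) = 47.75 K.
The atmosphere warms the surface by 2.173 K.

2.17 kelvin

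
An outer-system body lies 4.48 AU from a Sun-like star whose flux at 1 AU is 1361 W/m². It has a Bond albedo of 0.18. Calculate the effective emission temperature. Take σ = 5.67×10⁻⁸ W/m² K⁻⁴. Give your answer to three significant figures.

Flux at the orbit: S = 1361/(4.48)² = 67.81 W/m².
The planet absorbs (1−α)S over its disc πR² and re-emits over 4πR², so the mean absorbed flux is (1−0.18)·67.81/4 = 13.90 W/m².
Balancing against σT⁴: T = (13.90/5.67×10⁻⁸)^(1/4) = 125.1 K.

125 kelvin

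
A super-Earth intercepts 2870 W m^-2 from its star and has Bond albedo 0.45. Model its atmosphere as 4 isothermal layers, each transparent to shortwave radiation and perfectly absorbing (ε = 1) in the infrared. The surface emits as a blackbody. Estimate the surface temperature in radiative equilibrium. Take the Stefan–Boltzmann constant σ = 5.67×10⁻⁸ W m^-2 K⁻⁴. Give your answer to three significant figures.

The effective emission temperature is T_e = [S(1−α)/(4σ)]^¼ = 288.8 K.
Layer-by-layer balance gives σT_s⁴ = (N+1)σT_e⁴, so T_s = 5^¼·288.8 = 431.9 K.

432 K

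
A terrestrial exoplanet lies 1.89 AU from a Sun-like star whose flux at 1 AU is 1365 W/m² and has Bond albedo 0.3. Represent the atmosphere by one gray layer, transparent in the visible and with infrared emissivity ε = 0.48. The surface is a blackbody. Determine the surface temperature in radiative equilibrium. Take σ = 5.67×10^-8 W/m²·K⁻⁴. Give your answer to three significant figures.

Flux at the orbit: S = 1365/(1.89)² = 382.1 W/m².
The planet radiates to space at T_e = [S(1−α)/(4σ)]^(1/4) = 185.3 K.
For a single slab of emissivity ε, T_s⁴ = 2T_e⁴/(2−ε); thus T_s = 185.3·(1.316)^(1/4) = 198.5 K.

198 K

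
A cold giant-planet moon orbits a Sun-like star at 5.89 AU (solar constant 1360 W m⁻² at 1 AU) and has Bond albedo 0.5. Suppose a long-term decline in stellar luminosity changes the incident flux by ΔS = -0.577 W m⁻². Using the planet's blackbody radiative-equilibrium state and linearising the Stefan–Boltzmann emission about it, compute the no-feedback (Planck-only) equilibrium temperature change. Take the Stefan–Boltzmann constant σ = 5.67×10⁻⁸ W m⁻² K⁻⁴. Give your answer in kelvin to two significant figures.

Irradiance scales as 1/d², so S = 1360 W m⁻² × (1/5.89)² = 39.20 W m⁻².
The baseline emission temperature is T_e = 96.42 K.
ΔF = Δ[S(1−α)]/4 = (1−0.5)·-0.577/4 = -0.07212 W m⁻².
The Planck feedback parameter is 4σT_e³ = 0.2033 W m⁻²/K.
Hence the no-feedback warming is ΔF/(4σT_e³) = -0.355 K.

-0.35 kelvin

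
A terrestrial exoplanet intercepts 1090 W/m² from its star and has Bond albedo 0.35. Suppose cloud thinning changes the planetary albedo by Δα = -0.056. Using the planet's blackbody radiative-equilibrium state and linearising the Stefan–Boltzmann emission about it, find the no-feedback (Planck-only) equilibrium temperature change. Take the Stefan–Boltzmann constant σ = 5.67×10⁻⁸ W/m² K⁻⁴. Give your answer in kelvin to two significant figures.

The baseline emission temperature is T_e = 236.4 K.
ΔF = −(S/4)Δα = −(1090/4)×(-0.056) = 15.26 W/m².
The Planck feedback parameter is 4σT_e³ = 2.997 W/m²/K.
ΔT₀ = ΔF/λ_P = 15.26/2.997 = 5.09 K.

5.1 kelvin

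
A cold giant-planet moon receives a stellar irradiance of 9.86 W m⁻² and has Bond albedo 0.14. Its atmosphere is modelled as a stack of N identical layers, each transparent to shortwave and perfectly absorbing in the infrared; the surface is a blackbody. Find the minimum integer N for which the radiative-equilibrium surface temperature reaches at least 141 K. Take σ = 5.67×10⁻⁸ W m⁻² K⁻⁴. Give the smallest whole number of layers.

10

Top-of-atmosphere balance: σT_e⁴ = S(1−α)/4 = 2.120 W m⁻² → T_e = 78.20 K.
Need (N+1)T_e⁴ ≥ T_s⁴, i.e. N+1 ≥ (141/78.20)⁴ = 10.572.
The minimum whole number is N = 10.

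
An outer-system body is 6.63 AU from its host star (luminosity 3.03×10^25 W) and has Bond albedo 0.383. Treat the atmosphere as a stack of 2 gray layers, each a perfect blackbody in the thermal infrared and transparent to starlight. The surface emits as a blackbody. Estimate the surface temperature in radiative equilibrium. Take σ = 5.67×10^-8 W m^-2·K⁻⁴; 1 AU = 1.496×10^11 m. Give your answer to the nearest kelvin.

67 K

Orbital distance: d = 6.63 AU = 9.918×10^11 m.
Flux at the orbit: S = L/(4πd²) = 3.03×10^25/(4π·(9.92×10^11)²) = 2.451 W m^-2.
The effective emission temperature is T_e = [S(1−α)/(4σ)]^¼ = 50.82 K.
With N = 2 opaque layers, T_s = (N+1)^(1/4)·T_e = 3^(1/4)·50.82 = 66.88 K.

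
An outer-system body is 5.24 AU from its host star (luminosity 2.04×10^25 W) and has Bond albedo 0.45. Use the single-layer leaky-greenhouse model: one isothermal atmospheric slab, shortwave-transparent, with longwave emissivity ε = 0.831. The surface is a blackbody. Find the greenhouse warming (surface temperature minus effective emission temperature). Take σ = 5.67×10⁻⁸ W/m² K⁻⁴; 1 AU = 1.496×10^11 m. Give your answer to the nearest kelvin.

7 K

Orbital distance: d = 5.24 AU = 7.839×10^11 m.
S = L/(4πd²) = 2.642 W/m².
At the top of the atmosphere, σT_e⁴ = S(1−α)/4 = 0.3632 W/m², giving T_e = 50.31 K.
Surface balance with a leaky layer gives σT_s⁴ = σT_e⁴·2/(2−ε), so T_s = T_e·[2/(2−0.831)]^(1/4) = 57.54 K.
Greenhouse warming: T_s − T_e = 7.228 K.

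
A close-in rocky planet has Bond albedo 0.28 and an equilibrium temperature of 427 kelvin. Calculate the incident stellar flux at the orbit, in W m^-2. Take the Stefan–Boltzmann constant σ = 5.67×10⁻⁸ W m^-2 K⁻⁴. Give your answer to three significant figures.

10500 W m^-2

From S(1−α)/4 = σT⁴: S = 4σT⁴/(1−α).
σT⁴ = 5.67×10⁻⁸·(427)⁴ = 1885 W m^-2.
S = 4·1885/0.72 = 10470 W m^-2.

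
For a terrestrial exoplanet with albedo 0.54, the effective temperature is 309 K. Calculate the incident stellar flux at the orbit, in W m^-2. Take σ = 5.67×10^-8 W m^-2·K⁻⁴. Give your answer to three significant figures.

From S(1−α)/4 = σT⁴: S = 4σT⁴/(1−α).
σT⁴ = 5.67×10⁻⁸·(309)⁴ = 516.9 W m^-2.
S = 4·516.9/0.46 = 4495 W m^-2.

4490 W m^-2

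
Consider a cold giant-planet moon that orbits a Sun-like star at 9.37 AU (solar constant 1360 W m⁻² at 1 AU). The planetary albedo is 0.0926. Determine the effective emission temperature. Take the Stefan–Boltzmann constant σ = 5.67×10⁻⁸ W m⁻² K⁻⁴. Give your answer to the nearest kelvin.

Irradiance scales as 1/d², so S = 1360 W m⁻² × (1/9.37)² = 15.49 W m⁻².
Averaging over the sphere, the absorbed flux is S(1−α)/4 = 3.514 W m⁻².
Balancing against σT⁴: T = (3.514/5.67×10⁻⁸)^(1/4) = 88.73 K.

89 K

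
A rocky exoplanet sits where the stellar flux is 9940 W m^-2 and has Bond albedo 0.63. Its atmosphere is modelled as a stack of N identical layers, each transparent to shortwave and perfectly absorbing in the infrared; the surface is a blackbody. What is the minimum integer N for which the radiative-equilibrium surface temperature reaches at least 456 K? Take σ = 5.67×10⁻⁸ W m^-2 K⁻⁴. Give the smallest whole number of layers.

2

The effective emission temperature is T_e = [S(1−α)/(4σ)]^¼ = 356.9 K.
T_s = (N+1)^(1/4)·T_e ≥ 456 K requires N+1 ≥ (T_s/T_e)⁴ = (456/356.9)⁴ = 2.666.
Rounding up, N = 2.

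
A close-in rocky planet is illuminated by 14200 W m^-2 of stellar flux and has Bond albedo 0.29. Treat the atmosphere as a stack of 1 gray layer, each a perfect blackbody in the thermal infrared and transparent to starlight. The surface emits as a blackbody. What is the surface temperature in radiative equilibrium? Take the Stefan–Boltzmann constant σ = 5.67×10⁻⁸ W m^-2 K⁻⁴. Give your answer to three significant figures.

OLR = S(1−α)/4 = 2520 W m^-2; the top layer radiates at T_e = 459.2 K.
For an N-layer opaque stack, T_s⁴ = (N+1)T_e⁴, hence T_s = (2)^(1/4)×459.2 K = 546.1 K.

546 K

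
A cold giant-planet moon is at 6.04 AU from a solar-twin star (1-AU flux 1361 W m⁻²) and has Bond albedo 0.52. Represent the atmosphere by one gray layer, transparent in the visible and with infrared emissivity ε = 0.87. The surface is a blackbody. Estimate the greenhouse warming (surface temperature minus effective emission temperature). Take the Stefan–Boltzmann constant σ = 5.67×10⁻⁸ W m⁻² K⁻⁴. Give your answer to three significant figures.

14.5 K

By the inverse-square law, S = 1361/6.04² = 37.31 W m⁻².
The planet radiates to space at T_e = [S(1−α)/(4σ)]^(1/4) = 94.26 K.
For a single slab of emissivity ε, T_s⁴ = 2T_e⁴/(2−ε); thus T_s = 94.26·(1.77)^(1/4) = 108.7 K.
Greenhouse warming: T_s − T_e = 14.46 K.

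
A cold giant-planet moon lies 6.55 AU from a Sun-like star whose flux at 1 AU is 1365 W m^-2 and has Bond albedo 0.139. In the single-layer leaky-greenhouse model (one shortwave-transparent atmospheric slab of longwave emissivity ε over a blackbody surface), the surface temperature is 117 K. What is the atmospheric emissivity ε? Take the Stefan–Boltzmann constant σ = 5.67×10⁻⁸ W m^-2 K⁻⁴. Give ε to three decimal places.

Flux at the orbit: S = 1365/(6.55)² = 31.82 W m^-2.
Effective temperature: T_e = [S(1−α)/(4σ)]^(1/4) = 104.8 K.
T_s⁴ = T_e⁴·2/(2−ε) → ε = 2 − 2(T_e/T_s)⁴ = 2 − 2·(104.8/117)⁴ = 0.7109.

0.711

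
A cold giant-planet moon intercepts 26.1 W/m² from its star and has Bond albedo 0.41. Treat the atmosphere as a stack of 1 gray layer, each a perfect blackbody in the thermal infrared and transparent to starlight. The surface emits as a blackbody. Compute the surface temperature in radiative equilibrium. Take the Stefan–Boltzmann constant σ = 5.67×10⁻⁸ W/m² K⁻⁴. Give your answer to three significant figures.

Top-of-atmosphere balance: σT_e⁴ = S(1−α)/4 = 3.850 W/m² → T_e = 90.77 K.
With N = 1 opaque layers, T_s = (N+1)^(1/4)·T_e = 2^(1/4)·90.77 = 107.9 K.

108 K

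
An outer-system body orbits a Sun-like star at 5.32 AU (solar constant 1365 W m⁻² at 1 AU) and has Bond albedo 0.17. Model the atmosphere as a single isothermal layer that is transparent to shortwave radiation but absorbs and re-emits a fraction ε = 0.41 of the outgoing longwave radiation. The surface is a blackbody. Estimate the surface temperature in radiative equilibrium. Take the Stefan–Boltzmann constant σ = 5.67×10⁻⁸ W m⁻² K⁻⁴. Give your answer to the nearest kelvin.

122 kelvin

Irradiance scales as 1/d², so S = 1365 W m⁻² × (1/5.32)² = 48.23 W m⁻².
Effective emission temperature (TOA balance): σT_e⁴ = S(1−α)/4 = 10.01 W m⁻² → T_e = 115.3 K.
Surface balance with a leaky layer gives σT_s⁴ = σT_e⁴·2/(2−ε), so T_s = T_e·[2/(2−0.41)]^(1/4) = 122.1 K.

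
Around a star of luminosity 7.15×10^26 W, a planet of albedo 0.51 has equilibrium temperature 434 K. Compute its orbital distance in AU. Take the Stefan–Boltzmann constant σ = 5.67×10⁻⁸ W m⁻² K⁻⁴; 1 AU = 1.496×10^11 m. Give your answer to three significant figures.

0.393 AU

The flux needed for this T is 4σT⁴/(1−0.51) = 16420 W m⁻².
Then d = [L/(4πS)]^(1/2) = 5.886×10^10 m, i.e. 0.3935 AU.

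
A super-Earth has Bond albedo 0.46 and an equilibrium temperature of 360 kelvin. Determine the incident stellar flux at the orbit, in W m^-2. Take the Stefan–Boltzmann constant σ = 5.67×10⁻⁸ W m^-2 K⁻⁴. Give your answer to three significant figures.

Invert the energy balance for S: S = 4σT⁴/(1−α).
The emitted flux is σT⁴ = 952.3 W m^-2.
So S = 4×952.3/(1−0.46) = 7054 W m^-2.

7050 W m^-2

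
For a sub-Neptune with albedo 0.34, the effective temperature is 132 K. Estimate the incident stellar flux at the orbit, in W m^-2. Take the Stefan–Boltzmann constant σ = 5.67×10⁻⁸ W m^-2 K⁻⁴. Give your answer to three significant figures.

104 W m^-2

From S(1−α)/4 = σT⁴: S = 4σT⁴/(1−α).
σT⁴ = 5.67×10⁻⁸·(132)⁴ = 17.21 W m^-2.
So S = 4×17.21/(1−0.34) = 104.3 W m^-2.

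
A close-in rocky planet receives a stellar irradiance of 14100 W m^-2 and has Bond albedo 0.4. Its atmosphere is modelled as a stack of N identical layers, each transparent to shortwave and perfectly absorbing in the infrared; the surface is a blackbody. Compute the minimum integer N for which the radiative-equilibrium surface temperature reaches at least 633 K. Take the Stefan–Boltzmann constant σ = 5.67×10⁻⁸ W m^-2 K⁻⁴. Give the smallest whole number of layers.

4

OLR = S(1−α)/4 = 2115 W m^-2; the top layer radiates at T_e = 439.5 K.
Need (N+1)T_e⁴ ≥ T_s⁴, i.e. N+1 ≥ (633/439.5)⁴ = 4.304.
Rounding up, N = 4.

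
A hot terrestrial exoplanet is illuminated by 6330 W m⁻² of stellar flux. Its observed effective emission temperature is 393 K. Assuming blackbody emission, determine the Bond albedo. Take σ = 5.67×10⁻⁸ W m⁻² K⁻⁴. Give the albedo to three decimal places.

Energy balance: S(1−α)/4 = σT⁴, so 1−α = 4σT⁴/S.
4σT⁴ = 4·5.67×10⁻⁸·(393)⁴ = 5410 W m⁻².
1−α = 5410/6330 = 0.8547, so α = 0.1453.

0.145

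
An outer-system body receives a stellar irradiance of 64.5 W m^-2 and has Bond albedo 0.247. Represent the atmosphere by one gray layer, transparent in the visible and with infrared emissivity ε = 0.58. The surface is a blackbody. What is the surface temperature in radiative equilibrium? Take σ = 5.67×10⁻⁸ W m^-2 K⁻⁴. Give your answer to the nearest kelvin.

132 K

Effective emission temperature (TOA balance): σT_e⁴ = S(1−α)/4 = 12.14 W m^-2 → T_e = 121.0 K.
The surface balance (absorbed SW + ε·downward IR = σT_s⁴) with T_a⁴ = T_s⁴/2 reduces to T_s = T_e·[2/(2−ε)]^¼ = 131.8 K.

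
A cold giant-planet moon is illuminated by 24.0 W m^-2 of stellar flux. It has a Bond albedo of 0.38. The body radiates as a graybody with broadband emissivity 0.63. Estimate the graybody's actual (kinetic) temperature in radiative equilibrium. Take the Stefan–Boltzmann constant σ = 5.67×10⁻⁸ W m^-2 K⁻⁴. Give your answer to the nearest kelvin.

101 K

Averaging over the sphere, the absorbed flux is S(1−α)/4 = 3.720 W m^-2.
Radiative balance εσT⁴ = 3.720 gives T = [3.720/(0.63·σ)]^(1/4) = 101.0 K.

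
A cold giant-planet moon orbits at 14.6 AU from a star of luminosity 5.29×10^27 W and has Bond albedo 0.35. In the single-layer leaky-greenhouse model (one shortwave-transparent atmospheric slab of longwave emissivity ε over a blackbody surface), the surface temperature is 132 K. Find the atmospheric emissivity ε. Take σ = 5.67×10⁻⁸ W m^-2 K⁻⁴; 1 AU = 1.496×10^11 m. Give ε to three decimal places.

d = 14.6 × 1.496×10^11 m = 2.184×10^12 m.
Spreading L over a sphere of radius d: S = 5.29×10^27/(4π·2.18×10^12²) = 88.24 W m^-2.
Effective temperature: T_e = [S(1−α)/(4σ)]^(1/4) = 126.1 K.
Inverting T_s⁴ = 2T_e⁴/(2−ε): (T_e/T_s)⁴ = 0.8330, so ε = 2(1 − 0.8330) = 0.3340.

0.334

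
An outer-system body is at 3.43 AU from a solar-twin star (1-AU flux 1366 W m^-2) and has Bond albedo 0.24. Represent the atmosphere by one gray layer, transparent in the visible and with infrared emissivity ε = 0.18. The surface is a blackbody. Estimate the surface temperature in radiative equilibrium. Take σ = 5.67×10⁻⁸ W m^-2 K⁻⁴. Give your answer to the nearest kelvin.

Flux at the orbit: S = 1366/(3.43)² = 116.1 W m^-2.
Effective emission temperature (TOA balance): σT_e⁴ = S(1−α)/4 = 22.06 W m^-2 → T_e = 140.4 K.
Surface balance with a leaky layer gives σT_s⁴ = σT_e⁴·2/(2−ε), so T_s = T_e·[2/(2−0.18)]^(1/4) = 143.8 K.

144 K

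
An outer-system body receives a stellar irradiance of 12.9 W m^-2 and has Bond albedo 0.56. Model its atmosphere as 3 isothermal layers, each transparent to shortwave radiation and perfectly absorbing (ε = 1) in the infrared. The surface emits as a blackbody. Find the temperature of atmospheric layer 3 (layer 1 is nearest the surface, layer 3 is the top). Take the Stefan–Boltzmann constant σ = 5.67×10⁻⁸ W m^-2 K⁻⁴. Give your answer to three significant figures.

OLR = S(1−α)/4 = 1.419 W m^-2; the top layer radiates at T_e = 70.73 K.
The net upward flux σT_e⁴ is constant between every pair of levels, so T_k⁴ = (N+1−k)T_e⁴.
T_3 = (1)^(1/4)·70.73 = 70.73 K.

70.7 K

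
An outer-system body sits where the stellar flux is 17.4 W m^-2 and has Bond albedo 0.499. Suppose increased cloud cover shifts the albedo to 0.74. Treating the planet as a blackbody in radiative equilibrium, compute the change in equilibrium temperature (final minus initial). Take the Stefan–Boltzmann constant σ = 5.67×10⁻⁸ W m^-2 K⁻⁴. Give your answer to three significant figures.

-11.9 K

Initial: T₁ = [S(1−0.499)/(4σ)]^(1/4) = 78.74 K.
After:  T₂ = [17.40·0.26/(4σ)]^(1/4) = 66.83 K.
Change: 66.83 − 78.74 = -11.91 K.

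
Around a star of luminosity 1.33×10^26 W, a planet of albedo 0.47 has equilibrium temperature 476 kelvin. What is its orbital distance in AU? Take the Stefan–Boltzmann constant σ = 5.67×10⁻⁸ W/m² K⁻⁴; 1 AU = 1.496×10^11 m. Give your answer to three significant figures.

The flux needed for this T is 4σT⁴/(1−0.47) = 21970 W/m².
S = L/(4πd²) → d = √(L/4πS) = √(1.33×10^26/(4π·21970)) = 2.195×10^10 m = 0.1467 AU.

0.147 AU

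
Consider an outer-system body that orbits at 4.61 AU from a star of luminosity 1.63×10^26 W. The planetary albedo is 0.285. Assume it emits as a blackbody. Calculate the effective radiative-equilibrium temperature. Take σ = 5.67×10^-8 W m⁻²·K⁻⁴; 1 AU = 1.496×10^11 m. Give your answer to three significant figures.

96.3 K

d = 4.61 × 1.496×10^11 m = 6.897×10^11 m.
Spreading L over a sphere of radius d: S = 1.63×10^26/(4π·6.90×10^11²) = 27.27 W m⁻².
Averaging over the sphere, the absorbed flux is S(1−α)/4 = 4.875 W m⁻².
Balancing against σT⁴: T = (4.875/5.67×10⁻⁸)^(1/4) = 96.29 K.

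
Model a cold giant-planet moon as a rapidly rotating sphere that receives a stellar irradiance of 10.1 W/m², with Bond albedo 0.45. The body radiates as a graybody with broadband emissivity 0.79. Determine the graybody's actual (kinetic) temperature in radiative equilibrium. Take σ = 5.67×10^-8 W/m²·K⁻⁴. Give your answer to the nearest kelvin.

Averaging over the sphere, the absorbed flux is S(1−α)/4 = 1.389 W/m².
Equating to εσT⁴ with ε = 0.79: T = (1.389/0.79σ)^(1/4) = 74.62 K.

75 K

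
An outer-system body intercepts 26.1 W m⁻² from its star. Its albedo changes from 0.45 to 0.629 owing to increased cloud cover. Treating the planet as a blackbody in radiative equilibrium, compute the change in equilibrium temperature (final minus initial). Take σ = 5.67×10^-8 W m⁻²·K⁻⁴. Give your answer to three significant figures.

-8.36 K

Before: T₁ = [26.10·0.55/(4σ)]^(1/4) = 89.19 K.
With α = 0.629, T₂ = 80.83 K.
ΔT = T₂ − T₁ = -8.361 K.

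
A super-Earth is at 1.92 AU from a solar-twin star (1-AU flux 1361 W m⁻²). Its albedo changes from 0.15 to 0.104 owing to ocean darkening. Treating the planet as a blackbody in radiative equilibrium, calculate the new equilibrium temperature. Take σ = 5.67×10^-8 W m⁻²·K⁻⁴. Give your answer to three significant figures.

195 kelvin

Irradiance scales as 1/d², so S = 1361 W m⁻² × (1/1.92)² = 369.2 W m⁻².
T₂ = [S(1−α₂)/(4σ)]^(1/4) = [369.2·0.896/(4σ)]^(1/4) = 195.4 K.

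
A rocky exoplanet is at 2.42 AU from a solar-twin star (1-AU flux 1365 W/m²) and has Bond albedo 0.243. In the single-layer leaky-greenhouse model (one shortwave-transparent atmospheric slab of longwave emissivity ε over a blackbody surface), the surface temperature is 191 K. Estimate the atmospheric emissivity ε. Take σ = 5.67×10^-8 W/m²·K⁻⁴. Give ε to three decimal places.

By the inverse-square law, S = 1365/2.42² = 233.1 W/m².
Effective temperature: T_e = [S(1−α)/(4σ)]^(1/4) = 167.0 K.
Since (2−ε)/2 = (T_e/T_s)⁴ = 0.5845, ε = 0.8309.

0.831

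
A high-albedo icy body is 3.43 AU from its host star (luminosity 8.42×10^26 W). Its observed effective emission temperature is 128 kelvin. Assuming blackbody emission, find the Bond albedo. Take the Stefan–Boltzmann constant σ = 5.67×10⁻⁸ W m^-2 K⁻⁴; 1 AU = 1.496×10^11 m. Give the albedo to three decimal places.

Orbital distance: d = 3.43 AU = 5.131×10^11 m.
Flux at the orbit: S = L/(4πd²) = 8.42×10^26/(4π·(5.13×10^11)²) = 254.5 W m^-2.
Energy balance: S(1−α)/4 = σT⁴, so 1−α = 4σT⁴/S.
σT⁴ = 15.22 W m^-2, so 4σT⁴ = 60.88 W m^-2.
1−α = 60.88/254.5 = 0.2392, so α = 0.7608.

0.761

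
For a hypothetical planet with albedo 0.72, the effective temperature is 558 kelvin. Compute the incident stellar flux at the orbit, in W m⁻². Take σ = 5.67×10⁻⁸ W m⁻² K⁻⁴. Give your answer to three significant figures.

78500 W m⁻²

Invert the energy balance for S: S = 4σT⁴/(1−α).
The emitted flux is σT⁴ = 5497 W m⁻².
S = 4·5497/0.28 = 78530 W m⁻².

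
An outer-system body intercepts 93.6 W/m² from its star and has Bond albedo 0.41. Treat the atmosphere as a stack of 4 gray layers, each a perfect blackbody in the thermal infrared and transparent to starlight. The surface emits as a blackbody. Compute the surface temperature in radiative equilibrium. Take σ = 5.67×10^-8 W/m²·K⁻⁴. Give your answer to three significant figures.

The effective emission temperature is T_e = [S(1−α)/(4σ)]^¼ = 124.9 K.
With N = 4 opaque layers, T_s = (N+1)^(1/4)·T_e = 5^(1/4)·124.9 = 186.8 K.

187 K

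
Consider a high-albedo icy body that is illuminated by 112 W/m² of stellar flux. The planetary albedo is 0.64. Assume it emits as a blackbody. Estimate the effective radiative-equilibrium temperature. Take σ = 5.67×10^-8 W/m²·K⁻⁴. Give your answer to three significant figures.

Averaging over the sphere, the absorbed flux is S(1−α)/4 = 10.08 W/m².
Balancing against σT⁴: T = (10.08/5.67×10⁻⁸)^(1/4) = 115.5 K.

115 kelvin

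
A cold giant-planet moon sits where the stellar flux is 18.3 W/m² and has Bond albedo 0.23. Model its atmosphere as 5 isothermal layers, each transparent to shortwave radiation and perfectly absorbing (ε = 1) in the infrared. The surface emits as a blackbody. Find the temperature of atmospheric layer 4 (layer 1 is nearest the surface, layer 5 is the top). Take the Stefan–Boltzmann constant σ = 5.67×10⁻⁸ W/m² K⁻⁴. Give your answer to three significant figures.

OLR = S(1−α)/4 = 3.523 W/m²; the top layer radiates at T_e = 88.78 K.
Each opaque layer satisfies 2T_j⁴ = T_{j−1}⁴ + T_{j+1}⁴, giving T_k⁴ = (N+1−k)T_e⁴.
With k = 4: T_4 = (5+1−4)^¼·88.78 K = 105.6 K.

106 kelvin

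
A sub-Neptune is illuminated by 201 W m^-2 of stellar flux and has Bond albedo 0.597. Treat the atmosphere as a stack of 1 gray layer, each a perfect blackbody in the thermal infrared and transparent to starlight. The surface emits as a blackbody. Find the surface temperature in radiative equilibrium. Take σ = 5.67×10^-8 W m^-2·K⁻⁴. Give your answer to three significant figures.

163 kelvin

Top-of-atmosphere balance: σT_e⁴ = S(1−α)/4 = 20.25 W m^-2 → T_e = 137.5 K.
For an N-layer opaque stack, T_s⁴ = (N+1)T_e⁴, hence T_s = (2)^(1/4)×137.5 K = 163.5 K.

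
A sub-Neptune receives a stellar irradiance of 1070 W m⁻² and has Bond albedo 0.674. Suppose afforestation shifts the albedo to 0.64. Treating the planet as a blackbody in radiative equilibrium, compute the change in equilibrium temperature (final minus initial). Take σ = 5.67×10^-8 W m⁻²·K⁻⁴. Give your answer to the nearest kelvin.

5 kelvin

Before: T₁ = [1070·0.326/(4σ)]^(1/4) = 198.0 K.
With α = 0.64, T₂ = 203.0 K.
ΔT = T₂ − T₁ = 4.973 K.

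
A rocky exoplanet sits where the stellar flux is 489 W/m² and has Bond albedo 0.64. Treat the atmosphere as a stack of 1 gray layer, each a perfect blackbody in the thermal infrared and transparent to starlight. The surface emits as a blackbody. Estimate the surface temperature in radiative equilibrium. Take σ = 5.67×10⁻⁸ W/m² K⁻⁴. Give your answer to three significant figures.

198 kelvin

The effective emission temperature is T_e = [S(1−α)/(4σ)]^¼ = 166.9 K.
With N = 1 opaque layers, T_s = (N+1)^(1/4)·T_e = 2^(1/4)·166.9 = 198.5 K.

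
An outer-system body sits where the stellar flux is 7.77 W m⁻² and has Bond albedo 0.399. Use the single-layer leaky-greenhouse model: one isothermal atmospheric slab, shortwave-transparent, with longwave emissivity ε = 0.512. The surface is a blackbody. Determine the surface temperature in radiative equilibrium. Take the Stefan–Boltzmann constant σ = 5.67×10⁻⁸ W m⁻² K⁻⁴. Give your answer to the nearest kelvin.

73 kelvin

Effective emission temperature (TOA balance): σT_e⁴ = S(1−α)/4 = 1.167 W m⁻² → T_e = 67.36 K.
For a single slab of emissivity ε, T_s⁴ = 2T_e⁴/(2−ε); thus T_s = 67.36·(1.344)^(1/4) = 72.53 K.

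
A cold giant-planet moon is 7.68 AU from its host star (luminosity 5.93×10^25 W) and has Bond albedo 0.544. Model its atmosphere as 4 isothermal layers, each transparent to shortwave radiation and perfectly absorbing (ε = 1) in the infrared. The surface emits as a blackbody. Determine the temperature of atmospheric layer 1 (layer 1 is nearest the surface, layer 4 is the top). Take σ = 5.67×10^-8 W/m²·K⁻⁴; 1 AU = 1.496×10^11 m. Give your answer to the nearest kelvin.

d = 7.68 × 1.496×10^11 m = 1.149×10^12 m.
S = L/(4πd²) = 3.575 W/m².
The effective emission temperature is T_e = [S(1−α)/(4σ)]^¼ = 51.78 K.
In the N-layer model, layer k (counted from the surface) has T_k = (N+1−k)^(1/4)·T_e.
With k = 1: T_1 = (4+1−1)^¼·51.78 K = 73.23 K.

73 kelvin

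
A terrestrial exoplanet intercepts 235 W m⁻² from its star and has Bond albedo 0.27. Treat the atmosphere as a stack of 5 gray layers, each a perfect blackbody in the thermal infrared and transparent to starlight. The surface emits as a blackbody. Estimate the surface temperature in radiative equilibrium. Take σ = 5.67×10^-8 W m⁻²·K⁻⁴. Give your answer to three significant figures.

OLR = S(1−α)/4 = 42.89 W m⁻²; the top layer radiates at T_e = 165.8 K.
For an N-layer opaque stack, T_s⁴ = (N+1)T_e⁴, hence T_s = (6)^(1/4)×165.8 K = 259.6 K.

260 K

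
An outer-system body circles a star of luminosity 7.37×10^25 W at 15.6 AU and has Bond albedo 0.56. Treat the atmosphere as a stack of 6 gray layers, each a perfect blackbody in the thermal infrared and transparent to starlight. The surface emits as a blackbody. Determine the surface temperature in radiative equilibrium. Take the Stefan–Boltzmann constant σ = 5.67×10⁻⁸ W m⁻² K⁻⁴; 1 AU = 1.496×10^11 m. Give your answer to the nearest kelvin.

d = 15.6 × 1.496×10^11 m = 2.334×10^12 m.
S = L/(4πd²) = 1.077 W m⁻².
The effective emission temperature is T_e = [S(1−α)/(4σ)]^¼ = 38.02 K.
For an N-layer opaque stack, T_s⁴ = (N+1)T_e⁴, hence T_s = (7)^(1/4)×38.02 K = 61.84 K.

62 K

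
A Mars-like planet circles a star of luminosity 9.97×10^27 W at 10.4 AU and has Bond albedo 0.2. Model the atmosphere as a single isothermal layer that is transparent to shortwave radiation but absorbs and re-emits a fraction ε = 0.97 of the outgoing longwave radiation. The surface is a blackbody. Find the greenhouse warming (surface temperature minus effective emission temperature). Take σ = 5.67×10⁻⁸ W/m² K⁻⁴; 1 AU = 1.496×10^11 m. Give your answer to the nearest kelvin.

33 K

Orbital distance: d = 10.4 AU = 1.556×10^12 m.
Spreading L over a sphere of radius d: S = 9.97×10^27/(4π·1.56×10^12²) = 327.8 W/m².
The planet radiates to space at T_e = [S(1−α)/(4σ)]^(1/4) = 184.4 K.
Surface balance with a leaky layer gives σT_s⁴ = σT_e⁴·2/(2−ε), so T_s = T_e·[2/(2−0.97)]^(1/4) = 217.7 K.
Greenhouse warming: T_s − T_e = 33.27 K.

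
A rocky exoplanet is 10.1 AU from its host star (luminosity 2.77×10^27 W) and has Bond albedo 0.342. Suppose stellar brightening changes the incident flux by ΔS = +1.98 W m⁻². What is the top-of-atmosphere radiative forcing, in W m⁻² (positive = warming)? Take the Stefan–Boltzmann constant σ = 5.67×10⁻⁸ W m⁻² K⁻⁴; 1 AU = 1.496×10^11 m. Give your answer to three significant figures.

Orbital distance: d = 10.1 AU = 1.511×10^12 m.
S = L/(4πd²) = 96.55 W m⁻².
ΔF = Δ[S(1−α)]/4 = (1−0.342)·+1.98/4 = 0.3257 W m⁻².

0.326 W m⁻²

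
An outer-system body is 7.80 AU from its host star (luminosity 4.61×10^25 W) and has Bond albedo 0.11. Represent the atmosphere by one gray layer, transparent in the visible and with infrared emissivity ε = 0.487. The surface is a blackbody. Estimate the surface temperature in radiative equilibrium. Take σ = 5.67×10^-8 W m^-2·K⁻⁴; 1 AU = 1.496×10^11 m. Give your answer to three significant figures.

Orbital distance: d = 7.80 AU = 1.167×10^12 m.
Flux at the orbit: S = L/(4πd²) = 4.61×10^25/(4π·(1.17×10^12)²) = 2.694 W m^-2.
At the top of the atmosphere, σT_e⁴ = S(1−α)/4 = 0.5995 W m^-2, giving T_e = 57.02 K.
Surface balance with a leaky layer gives σT_s⁴ = σT_e⁴·2/(2−ε), so T_s = T_e·[2/(2−0.487)]^(1/4) = 61.14 K.

61.1 K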